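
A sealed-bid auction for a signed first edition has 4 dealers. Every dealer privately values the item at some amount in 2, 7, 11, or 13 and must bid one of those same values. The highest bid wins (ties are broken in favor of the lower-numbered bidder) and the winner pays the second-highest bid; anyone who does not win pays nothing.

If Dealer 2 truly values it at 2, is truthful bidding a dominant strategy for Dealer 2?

Yes

Check each profile of the others' bids and compare truth against every alternative bid.
Others bid (2, 2, 7): truth gives 0, best alternative gives -5.
Others bid (2, 7, 2): truth gives 0, best alternative gives -5.
Others bid (2, 7, 7): truth gives 0, best alternative gives -5.
Others bid (2, 2, 2): truth gives 0, best alternative gives 0.
Others bid (2, 2, 11): truth gives 0, best alternative gives 0.
Others bid (2, 2, 13): truth gives 0, best alternative gives 0.
(Remaining 58 profiles checked similarly; truth is weakly best in each.)
In every case the truthful bid is at least as good as any alternative, so it is a dominant strategy.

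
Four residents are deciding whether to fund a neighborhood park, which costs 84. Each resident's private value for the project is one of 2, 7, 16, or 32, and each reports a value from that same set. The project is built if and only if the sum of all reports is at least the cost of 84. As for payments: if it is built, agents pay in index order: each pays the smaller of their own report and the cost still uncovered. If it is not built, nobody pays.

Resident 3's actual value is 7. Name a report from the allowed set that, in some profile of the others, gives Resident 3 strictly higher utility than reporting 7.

Suppose Resident 1 reports 32, Resident 2 reports 32 and Resident 4 reports 32.
Report 7: project built, pays 7, utility 7 - 7 = 0.
Report 2: project built, pays 2, utility 7 - 2 = 5.
So reporting 2 beats truth here (5 > 0).

2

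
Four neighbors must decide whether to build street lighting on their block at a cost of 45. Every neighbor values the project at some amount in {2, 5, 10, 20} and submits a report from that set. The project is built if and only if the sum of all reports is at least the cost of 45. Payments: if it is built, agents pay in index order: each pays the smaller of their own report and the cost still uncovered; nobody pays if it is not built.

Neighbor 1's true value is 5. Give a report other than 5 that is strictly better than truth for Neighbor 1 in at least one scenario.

Suppose Neighbor 2 reports 5, Neighbor 3 reports 20 and Neighbor 4 reports 20.
Report 5: project built, pays 5, utility 5 - 5 = 0.
Report 2: project built, pays 2, utility 5 - 2 = 3.
So reporting 2 beats truth here (3 > 0).

2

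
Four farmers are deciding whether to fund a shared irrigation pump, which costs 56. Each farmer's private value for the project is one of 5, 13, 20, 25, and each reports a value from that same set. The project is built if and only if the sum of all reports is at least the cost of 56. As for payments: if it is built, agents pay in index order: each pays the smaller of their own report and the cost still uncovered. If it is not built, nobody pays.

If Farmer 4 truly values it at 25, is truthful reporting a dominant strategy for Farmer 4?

Check each profile of the others' reports and compare truth against every alternative report.
Others report (5, 5, 25): truth gives 4, best alternative gives 0.
Others report (5, 25, 5): truth gives 4, best alternative gives 0.
Others report (25, 5, 5): truth gives 4, best alternative gives 0.
Others report (13, 20, 25): truth gives 25, best alternative gives 25.
Others report (13, 25, 20): truth gives 25, best alternative gives 25.
Others report (13, 25, 25): truth gives 25, best alternative gives 25.
(Remaining 58 profiles checked similarly; truth is weakly best in each.)
In every case the truthful report is at least as good as any alternative, so it is a dominant strategy.

Yes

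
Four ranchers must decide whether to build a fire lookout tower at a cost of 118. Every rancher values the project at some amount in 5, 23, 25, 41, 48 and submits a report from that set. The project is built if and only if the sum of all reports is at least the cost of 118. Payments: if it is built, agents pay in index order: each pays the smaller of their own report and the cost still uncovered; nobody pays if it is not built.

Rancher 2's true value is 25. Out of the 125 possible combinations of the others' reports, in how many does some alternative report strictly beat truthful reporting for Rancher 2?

44

Others report (5, 48, 48): truth gives 0; report 23 gives 2 > 0. Violating.
Others report (23, 25, 48): truth gives 0; report 23 gives 2 > 0. Violating.
Others report (23, 41, 41): truth gives 0; report 23 gives 2 > 0. Violating.
Others report (23, 41, 48): truth gives 0; report 23 gives 2 > 0. Violating.
Others report (5, 5, 5): truth gives 0; no alternative beats it.
Others report (5, 5, 23): truth gives 0; no alternative beats it.
(Checking all 125 profiles: 44 have a profitable deviation, 81 do not.)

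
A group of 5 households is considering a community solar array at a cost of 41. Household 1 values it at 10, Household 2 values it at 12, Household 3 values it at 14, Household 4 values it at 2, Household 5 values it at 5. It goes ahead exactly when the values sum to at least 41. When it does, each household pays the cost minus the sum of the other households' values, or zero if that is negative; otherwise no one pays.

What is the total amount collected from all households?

Total value 43 ≥ cost 41, so it is built.
Household 1: others sum to 33; max(0, 41 - 33) = 8.
Household 2: others sum to 31; max(0, 41 - 31) = 10.
Household 3: others sum to 29; max(0, 41 - 29) = 12.
Household 4: others sum to 41; max(0, 41 - 41) = 0.
Household 5: others sum to 38; max(0, 41 - 38) = 3.
Total collected = 8 + 10 + 12 + 0 + 3 = 33.

33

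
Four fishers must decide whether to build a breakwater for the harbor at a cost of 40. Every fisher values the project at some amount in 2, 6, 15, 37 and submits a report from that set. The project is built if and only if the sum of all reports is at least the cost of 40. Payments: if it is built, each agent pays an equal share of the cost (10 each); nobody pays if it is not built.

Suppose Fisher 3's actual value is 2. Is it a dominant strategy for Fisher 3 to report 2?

Yes

Check each profile of the others' reports and compare truth against every alternative report.
Others report (6, 15, 15): truth gives 0, best alternative gives -8.
Others report (15, 6, 15): truth gives 0, best alternative gives -8.
Others report (15, 15, 6): truth gives 0, best alternative gives -8.
Others report (2, 2, 37): truth gives -8, best alternative gives -8.
Others report (2, 6, 37): truth gives -8, best alternative gives -8.
Others report (2, 15, 37): truth gives -8, best alternative gives -8.
(Remaining 58 profiles checked similarly; truth is weakly best in each.)
In every case the truthful report is at least as good as any alternative, so it is a dominant strategy.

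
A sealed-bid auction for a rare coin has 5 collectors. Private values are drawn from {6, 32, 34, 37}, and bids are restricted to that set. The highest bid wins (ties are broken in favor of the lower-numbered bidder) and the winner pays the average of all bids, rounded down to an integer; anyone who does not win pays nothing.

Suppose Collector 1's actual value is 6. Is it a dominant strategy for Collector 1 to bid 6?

Yes

Check each profile of the others' bids and compare truth against every alternative bid.
Others bid (32, 32, 32, 32): truth gives 0, best alternative gives -26.
Others bid (6, 32, 32, 32): truth gives 0, best alternative gives -20.
Others bid (32, 6, 32, 32): truth gives 0, best alternative gives -20.
Others bid (32, 32, 6, 32): truth gives 0, best alternative gives -20.
Others bid (32, 32, 32, 6): truth gives 0, best alternative gives -20.
Others bid (6, 6, 32, 32): truth gives 0, best alternative gives -15.
(Remaining 250 profiles checked similarly; truth is weakly best in each.)
In every case the truthful bid is at least as good as any alternative, so it is a dominant strategy.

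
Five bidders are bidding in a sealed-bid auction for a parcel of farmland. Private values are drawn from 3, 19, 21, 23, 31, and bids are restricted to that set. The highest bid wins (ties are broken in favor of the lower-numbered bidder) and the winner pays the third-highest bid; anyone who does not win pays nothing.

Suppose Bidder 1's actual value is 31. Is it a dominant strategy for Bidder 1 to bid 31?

Yes

Check each profile of the others' bids and compare truth against every alternative bid.
Others bid (3, 3, 3, 31): truth gives 28, best alternative gives 0.
Others bid (3, 3, 31, 3): truth gives 28, best alternative gives 0.
Others bid (3, 31, 3, 3): truth gives 28, best alternative gives 0.
Others bid (31, 3, 3, 3): truth gives 28, best alternative gives 0.
Others bid (3, 3, 19, 31): truth gives 12, best alternative gives 0.
Others bid (3, 3, 31, 19): truth gives 12, best alternative gives 0.
(Remaining 619 profiles checked similarly; truth is weakly best in each.)
In every case the truthful bid is at least as good as any alternative, so it is a dominant strategy.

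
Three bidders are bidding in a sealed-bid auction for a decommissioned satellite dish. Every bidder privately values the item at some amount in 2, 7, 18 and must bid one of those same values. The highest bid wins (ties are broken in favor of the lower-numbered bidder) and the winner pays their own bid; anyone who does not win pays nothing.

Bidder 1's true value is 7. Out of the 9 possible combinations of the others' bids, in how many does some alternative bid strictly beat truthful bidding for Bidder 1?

Others bid (2, 2): truth gives 0; bid 2 gives 5 > 0. Violating.
Others bid (2, 7): truth gives 0; no alternative beats it.
Others bid (2, 18): truth gives 0; no alternative beats it.
(Checking all 9 profiles: 1 has a profitable deviation, 8 do not.)

1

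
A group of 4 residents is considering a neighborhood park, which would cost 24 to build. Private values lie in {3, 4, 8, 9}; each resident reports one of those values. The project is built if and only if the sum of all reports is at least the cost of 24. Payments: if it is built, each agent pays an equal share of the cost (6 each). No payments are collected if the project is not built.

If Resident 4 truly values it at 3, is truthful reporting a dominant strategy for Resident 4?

Check each profile of the others' reports and compare truth against every alternative report.
Others report (3, 8, 9): truth gives 0, best alternative gives -3.
Others report (3, 9, 8): truth gives 0, best alternative gives -3.
Others report (4, 8, 8): truth gives 0, best alternative gives -3.
Others report (8, 3, 9): truth gives 0, best alternative gives -3.
Others report (8, 4, 8): truth gives 0, best alternative gives -3.
Others report (8, 8, 4): truth gives 0, best alternative gives -3.
(Remaining 58 profiles checked similarly; truth is weakly best in each.)
In every case the truthful report is at least as good as any alternative, so it is a dominant strategy.

Yes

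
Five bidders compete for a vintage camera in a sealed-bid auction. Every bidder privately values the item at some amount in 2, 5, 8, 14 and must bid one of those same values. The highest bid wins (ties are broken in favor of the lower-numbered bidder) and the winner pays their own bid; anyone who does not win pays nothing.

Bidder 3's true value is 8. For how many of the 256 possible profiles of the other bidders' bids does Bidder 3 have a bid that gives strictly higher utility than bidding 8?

Others bid (2, 2, 2, 2): truth gives 0; bid 5 gives 3 > 0. Violating.
Others bid (2, 2, 2, 5): truth gives 0; bid 5 gives 3 > 0. Violating.
Others bid (2, 2, 5, 2): truth gives 0; bid 5 gives 3 > 0. Violating.
Others bid (2, 2, 5, 5): truth gives 0; bid 5 gives 3 > 0. Violating.
Others bid (2, 2, 2, 8): truth gives 0; no alternative beats it.
Others bid (2, 2, 2, 14): truth gives 0; no alternative beats it.
(Checking all 256 profiles: 4 have a profitable deviation, 252 do not.)

4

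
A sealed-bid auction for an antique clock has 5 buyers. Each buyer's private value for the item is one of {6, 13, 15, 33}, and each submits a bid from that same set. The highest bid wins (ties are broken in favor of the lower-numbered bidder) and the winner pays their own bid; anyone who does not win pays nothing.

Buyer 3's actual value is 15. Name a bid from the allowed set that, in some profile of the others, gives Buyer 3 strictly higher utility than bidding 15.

Suppose Buyer 1 bids 6, Buyer 2 bids 6, Buyer 4 bids 6 and Buyer 5 bids 6.
Bid 15: wins, pays 15, utility 15 - 15 = 0.
Bid 13: wins, pays 13, utility 15 - 13 = 2.
So bidding 13 beats truth here (2 > 0).

13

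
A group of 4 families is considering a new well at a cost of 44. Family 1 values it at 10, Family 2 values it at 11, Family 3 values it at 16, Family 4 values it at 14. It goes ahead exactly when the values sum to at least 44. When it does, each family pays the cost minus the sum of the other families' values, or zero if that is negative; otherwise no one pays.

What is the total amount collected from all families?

Total value 51 ≥ cost 44, so it is built.
Family 1: others sum to 41; max(0, 44 - 41) = 3.
Family 2: others sum to 40; max(0, 44 - 40) = 4.
Family 3: others sum to 35; max(0, 44 - 35) = 9.
Family 4: others sum to 37; max(0, 44 - 37) = 7.
Total collected = 3 + 4 + 9 + 7 = 23.

23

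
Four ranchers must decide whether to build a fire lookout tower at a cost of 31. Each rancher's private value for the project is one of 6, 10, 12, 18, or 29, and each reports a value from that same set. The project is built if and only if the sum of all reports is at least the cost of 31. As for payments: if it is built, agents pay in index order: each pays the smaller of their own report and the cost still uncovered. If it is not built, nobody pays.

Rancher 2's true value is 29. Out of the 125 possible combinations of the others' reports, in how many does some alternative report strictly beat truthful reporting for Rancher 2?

100

Others report (6, 6, 6): truth gives 4; report 18 gives 11 > 4. Violating.
Others report (6, 6, 10): truth gives 4; report 10 gives 19 > 4. Violating.
Others report (6, 6, 12): truth gives 4; report 10 gives 19 > 4. Violating.
Others report (6, 6, 18): truth gives 4; report 6 gives 23 > 4. Violating.
Others report (29, 6, 6): truth gives 27; no alternative beats it.
Others report (29, 6, 10): truth gives 27; no alternative beats it.
(Checking all 125 profiles: 100 have a profitable deviation, 25 do not.)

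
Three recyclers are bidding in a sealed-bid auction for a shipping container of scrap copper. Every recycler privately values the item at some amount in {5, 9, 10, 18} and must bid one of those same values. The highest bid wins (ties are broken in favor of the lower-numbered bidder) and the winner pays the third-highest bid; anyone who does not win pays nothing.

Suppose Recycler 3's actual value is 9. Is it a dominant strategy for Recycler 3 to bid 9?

No

Consider the case where Recycler 1 bids 5 and Recycler 2 bids 9.
Truthful bid 9: loses, pays 0, utility 0.
Bid 10 instead: wins, pays 5, utility 9 - 5 = 4.
Since 4 > 0, bidding 10 is strictly better here, so truthful bidding is not dominant.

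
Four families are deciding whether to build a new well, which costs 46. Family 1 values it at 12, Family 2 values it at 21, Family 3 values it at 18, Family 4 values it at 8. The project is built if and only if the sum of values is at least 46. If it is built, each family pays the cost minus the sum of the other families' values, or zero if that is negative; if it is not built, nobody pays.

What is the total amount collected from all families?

Total value 59 ≥ cost 46, so it is built.
Family 1: others sum to 47; max(0, 46 - 47) = 0.
Family 2: others sum to 38; max(0, 46 - 38) = 8.
Family 3: others sum to 41; max(0, 46 - 41) = 5.
Family 4: others sum to 51; max(0, 46 - 51) = 0.
Total collected = 0 + 8 + 5 + 0 = 13.

13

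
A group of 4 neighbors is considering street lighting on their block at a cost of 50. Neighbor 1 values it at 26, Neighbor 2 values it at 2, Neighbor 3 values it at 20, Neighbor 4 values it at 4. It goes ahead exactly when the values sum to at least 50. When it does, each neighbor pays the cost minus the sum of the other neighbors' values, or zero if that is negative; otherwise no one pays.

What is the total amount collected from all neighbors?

44

Total value 52 ≥ cost 50, so it is built.
Neighbor 1: others sum to 26; max(0, 50 - 26) = 24.
Neighbor 2: others sum to 50; max(0, 50 - 50) = 0.
Neighbor 3: others sum to 32; max(0, 50 - 32) = 18.
Neighbor 4: others sum to 48; max(0, 50 - 48) = 2.
Total collected = 24 + 0 + 18 + 2 = 44.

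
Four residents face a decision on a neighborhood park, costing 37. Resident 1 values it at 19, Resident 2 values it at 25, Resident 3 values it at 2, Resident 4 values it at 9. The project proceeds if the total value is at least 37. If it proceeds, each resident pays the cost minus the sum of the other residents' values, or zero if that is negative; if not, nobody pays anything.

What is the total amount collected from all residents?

8

Total value 55 ≥ cost 37, so it is built.
Resident 1: others sum to 36; max(0, 37 - 36) = 1.
Resident 2: others sum to 30; max(0, 37 - 30) = 7.
Resident 3: others sum to 53; max(0, 37 - 53) = 0.
Resident 4: others sum to 46; max(0, 37 - 46) = 0.
Total collected = 1 + 7 + 0 + 0 = 8.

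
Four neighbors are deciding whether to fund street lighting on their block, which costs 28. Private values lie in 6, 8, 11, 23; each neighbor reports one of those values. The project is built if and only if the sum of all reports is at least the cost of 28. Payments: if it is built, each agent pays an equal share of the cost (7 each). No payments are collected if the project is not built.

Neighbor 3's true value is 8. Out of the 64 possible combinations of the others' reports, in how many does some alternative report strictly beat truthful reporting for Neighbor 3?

Others report (6, 6, 6): truth gives 0; report 11 gives 1 > 0. Violating.
Others report (6, 6, 8): truth gives 1; no alternative beats it.
Others report (6, 6, 11): truth gives 1; no alternative beats it.
(Checking all 64 profiles: 1 has a profitable deviation, 63 do not.)

1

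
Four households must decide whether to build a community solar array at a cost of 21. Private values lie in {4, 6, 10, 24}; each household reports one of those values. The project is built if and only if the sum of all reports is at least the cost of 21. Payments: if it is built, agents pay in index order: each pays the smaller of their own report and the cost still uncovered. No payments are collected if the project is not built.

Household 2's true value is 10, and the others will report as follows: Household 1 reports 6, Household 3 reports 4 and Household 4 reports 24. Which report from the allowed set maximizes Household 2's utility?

4

Report 4: project built, pays 4, utility 10 - 4 = 6.
Report 6: project built, pays 6, utility 10 - 6 = 4.
Report 10: project built, pays 10, utility 10 - 10 = 0.
Report 24: project built, pays 15, utility 10 - 15 = -5.
The best choice is 4 with utility 6.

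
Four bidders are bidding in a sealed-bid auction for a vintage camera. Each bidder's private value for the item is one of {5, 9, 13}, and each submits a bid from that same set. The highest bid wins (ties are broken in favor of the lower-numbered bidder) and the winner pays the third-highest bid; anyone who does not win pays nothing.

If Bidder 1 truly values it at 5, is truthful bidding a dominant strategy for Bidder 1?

Check each profile of the others' bids and compare truth against every alternative bid.
Others bid (5, 9, 9): truth gives 0, best alternative gives -4.
Others bid (9, 5, 9): truth gives 0, best alternative gives -4.
Others bid (9, 9, 5): truth gives 0, best alternative gives -4.
Others bid (9, 9, 9): truth gives 0, best alternative gives -4.
Others bid (5, 5, 5): truth gives 0, best alternative gives 0.
Others bid (5, 5, 9): truth gives 0, best alternative gives 0.
(Remaining 21 profiles checked similarly; truth is weakly best in each.)
In every case the truthful bid is at least as good as any alternative, so it is a dominant strategy.

Yes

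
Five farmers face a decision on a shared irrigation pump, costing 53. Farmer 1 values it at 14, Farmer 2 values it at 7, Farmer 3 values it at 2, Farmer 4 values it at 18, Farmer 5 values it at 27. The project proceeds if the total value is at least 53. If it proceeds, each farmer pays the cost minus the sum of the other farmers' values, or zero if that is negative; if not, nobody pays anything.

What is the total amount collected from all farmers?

Total value 68 ≥ cost 53, so it is built.
Farmer 1: others sum to 54; max(0, 53 - 54) = 0.
Farmer 2: others sum to 61; max(0, 53 - 61) = 0.
Farmer 3: others sum to 66; max(0, 53 - 66) = 0.
Farmer 4: others sum to 50; max(0, 53 - 50) = 3.
Farmer 5: others sum to 41; max(0, 53 - 41) = 12.
Total collected = 0 + 0 + 0 + 3 + 12 = 15.

15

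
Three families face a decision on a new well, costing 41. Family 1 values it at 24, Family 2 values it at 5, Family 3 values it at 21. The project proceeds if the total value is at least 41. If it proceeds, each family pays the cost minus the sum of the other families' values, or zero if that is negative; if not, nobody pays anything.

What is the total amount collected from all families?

27

Total value 50 ≥ cost 41, so it is built.
Family 1: others sum to 26; max(0, 41 - 26) = 15.
Family 2: others sum to 45; max(0, 41 - 45) = 0.
Family 3: others sum to 29; max(0, 41 - 29) = 12.
Total collected = 15 + 0 + 12 = 27.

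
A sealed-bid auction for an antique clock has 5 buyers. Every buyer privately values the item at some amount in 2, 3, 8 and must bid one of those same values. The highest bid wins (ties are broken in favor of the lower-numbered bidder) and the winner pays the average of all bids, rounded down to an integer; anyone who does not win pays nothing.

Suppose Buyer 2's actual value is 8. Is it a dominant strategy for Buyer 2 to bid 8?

No

Consider the case where Buyer 1 bids 2, Buyer 3 bids 2, Buyer 4 bids 2 and Buyer 5 bids 2.
Truthful bid 8: wins, pays 3, utility 8 - 3 = 5.
Bid 3 instead: wins, pays 2, utility 8 - 2 = 6.
Since 6 > 5, bidding 3 is strictly better here, so truthful bidding is not dominant.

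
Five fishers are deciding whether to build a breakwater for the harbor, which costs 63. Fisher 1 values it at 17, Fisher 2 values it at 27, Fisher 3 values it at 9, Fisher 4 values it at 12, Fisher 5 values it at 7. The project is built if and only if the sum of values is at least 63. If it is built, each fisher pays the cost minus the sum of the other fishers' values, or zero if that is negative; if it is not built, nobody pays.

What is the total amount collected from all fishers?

29

Total value 72 ≥ cost 63, so it is built.
Fisher 1: others sum to 55; max(0, 63 - 55) = 8.
Fisher 2: others sum to 45; max(0, 63 - 45) = 18.
Fisher 3: others sum to 63; max(0, 63 - 63) = 0.
Fisher 4: others sum to 60; max(0, 63 - 60) = 3.
Fisher 5: others sum to 65; max(0, 63 - 65) = 0.
Total collected = 8 + 18 + 0 + 3 + 0 = 29.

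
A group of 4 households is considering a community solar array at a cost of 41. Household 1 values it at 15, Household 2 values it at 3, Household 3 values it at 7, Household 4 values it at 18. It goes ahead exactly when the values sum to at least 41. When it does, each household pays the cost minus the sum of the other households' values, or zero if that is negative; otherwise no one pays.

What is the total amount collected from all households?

Total value 43 ≥ cost 41, so it is built.
Household 1: others sum to 28; max(0, 41 - 28) = 13.
Household 2: others sum to 40; max(0, 41 - 40) = 1.
Household 3: others sum to 36; max(0, 41 - 36) = 5.
Household 4: others sum to 25; max(0, 41 - 25) = 16.
Total collected = 13 + 1 + 5 + 16 = 35.

35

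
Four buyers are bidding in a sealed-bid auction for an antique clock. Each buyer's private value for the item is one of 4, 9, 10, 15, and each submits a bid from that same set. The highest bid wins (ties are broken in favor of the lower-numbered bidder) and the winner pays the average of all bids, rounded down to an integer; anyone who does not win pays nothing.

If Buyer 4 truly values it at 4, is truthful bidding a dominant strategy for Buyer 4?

Check each profile of the others' bids and compare truth against every alternative bid.
Others bid (4, 4, 4): truth gives 0, best alternative gives -1.
Others bid (4, 4, 9): truth gives 0, best alternative gives 0.
Others bid (4, 4, 10): truth gives 0, best alternative gives 0.
Others bid (4, 4, 15): truth gives 0, best alternative gives 0.
Others bid (4, 9, 4): truth gives 0, best alternative gives 0.
Others bid (4, 9, 9): truth gives 0, best alternative gives 0.
(Remaining 58 profiles checked similarly; truth is weakly best in each.)
In every case the truthful bid is at least as good as any alternative, so it is a dominant strategy.

Yes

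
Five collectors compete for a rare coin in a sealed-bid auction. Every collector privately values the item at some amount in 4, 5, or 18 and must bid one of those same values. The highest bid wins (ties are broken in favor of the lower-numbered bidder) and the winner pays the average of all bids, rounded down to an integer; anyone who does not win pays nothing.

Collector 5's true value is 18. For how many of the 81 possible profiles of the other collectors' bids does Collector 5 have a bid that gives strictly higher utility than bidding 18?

1

Others bid (4, 4, 4, 4): truth gives 12; bid 5 gives 14 > 12. Violating.
Others bid (4, 4, 4, 5): truth gives 11; no alternative beats it.
Others bid (4, 4, 4, 18): truth gives 0; no alternative beats it.
(Checking all 81 profiles: 1 has a profitable deviation, 80 do not.)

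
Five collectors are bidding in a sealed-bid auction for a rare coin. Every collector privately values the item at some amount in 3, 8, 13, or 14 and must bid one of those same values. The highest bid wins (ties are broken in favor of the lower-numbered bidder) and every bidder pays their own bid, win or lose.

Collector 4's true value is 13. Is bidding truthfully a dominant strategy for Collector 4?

Consider the case where Collector 1 bids 3, Collector 2 bids 3, Collector 3 bids 3 and Collector 5 bids 3.
Truthful bid 13: wins, pays 13, utility 13 - 13 = 0.
Bid 8 instead: wins, pays 8, utility 13 - 8 = 5.
Since 5 > 0, bidding 8 is strictly better here, so truthful bidding is not dominant.

No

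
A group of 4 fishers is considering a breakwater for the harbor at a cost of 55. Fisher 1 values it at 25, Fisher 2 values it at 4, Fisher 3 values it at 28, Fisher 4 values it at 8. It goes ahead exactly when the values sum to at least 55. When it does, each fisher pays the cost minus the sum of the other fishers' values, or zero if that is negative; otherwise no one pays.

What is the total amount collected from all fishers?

Total value 65 ≥ cost 55, so it is built.
Fisher 1: others sum to 40; max(0, 55 - 40) = 15.
Fisher 2: others sum to 61; max(0, 55 - 61) = 0.
Fisher 3: others sum to 37; max(0, 55 - 37) = 18.
Fisher 4: others sum to 57; max(0, 55 - 57) = 0.
Total collected = 15 + 0 + 18 + 0 = 33.

33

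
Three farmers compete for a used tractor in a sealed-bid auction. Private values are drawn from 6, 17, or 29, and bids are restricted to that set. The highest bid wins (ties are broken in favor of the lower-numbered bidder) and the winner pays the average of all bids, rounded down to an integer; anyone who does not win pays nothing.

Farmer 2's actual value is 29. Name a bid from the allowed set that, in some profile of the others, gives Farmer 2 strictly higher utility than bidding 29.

Suppose Farmer 1 bids 6 and Farmer 3 bids 6.
Bid 29: wins, pays 13, utility 29 - 13 = 16.
Bid 17: wins, pays 9, utility 29 - 9 = 20.
So bidding 17 beats truth here (20 > 16).

17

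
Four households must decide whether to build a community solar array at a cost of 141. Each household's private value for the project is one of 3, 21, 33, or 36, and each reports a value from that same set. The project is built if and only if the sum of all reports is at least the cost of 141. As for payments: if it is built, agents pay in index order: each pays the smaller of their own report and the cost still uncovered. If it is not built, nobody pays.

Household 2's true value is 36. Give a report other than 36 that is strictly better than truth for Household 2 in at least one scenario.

Suppose Household 1 reports 36, Household 3 reports 36 and Household 4 reports 36.
Report 36: project built, pays 36, utility 36 - 36 = 0.
Report 33: project built, pays 33, utility 36 - 33 = 3.
So reporting 33 beats truth here (3 > 0).

33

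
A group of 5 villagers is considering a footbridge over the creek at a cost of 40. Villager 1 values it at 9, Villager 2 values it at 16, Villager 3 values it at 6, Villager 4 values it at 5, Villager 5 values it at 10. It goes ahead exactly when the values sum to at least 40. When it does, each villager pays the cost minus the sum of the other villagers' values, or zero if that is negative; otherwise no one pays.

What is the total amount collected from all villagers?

17

Total value 46 ≥ cost 40, so it is built.
Villager 1: others sum to 37; max(0, 40 - 37) = 3.
Villager 2: others sum to 30; max(0, 40 - 30) = 10.
Villager 3: others sum to 40; max(0, 40 - 40) = 0.
Villager 4: others sum to 41; max(0, 40 - 41) = 0.
Villager 5: others sum to 36; max(0, 40 - 36) = 4.
Total collected = 3 + 10 + 0 + 0 + 4 = 17.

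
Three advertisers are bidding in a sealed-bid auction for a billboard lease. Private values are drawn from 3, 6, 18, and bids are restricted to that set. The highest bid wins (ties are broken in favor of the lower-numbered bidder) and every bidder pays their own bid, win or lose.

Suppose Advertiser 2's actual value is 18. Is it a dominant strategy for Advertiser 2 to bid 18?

Consider the case where Advertiser 1 bids 3 and Advertiser 3 bids 3.
Truthful bid 18: wins, pays 18, utility 18 - 18 = 0.
Bid 6 instead: wins, pays 6, utility 18 - 6 = 12.
Since 12 > 0, bidding 6 is strictly better here, so truthful bidding is not dominant.

No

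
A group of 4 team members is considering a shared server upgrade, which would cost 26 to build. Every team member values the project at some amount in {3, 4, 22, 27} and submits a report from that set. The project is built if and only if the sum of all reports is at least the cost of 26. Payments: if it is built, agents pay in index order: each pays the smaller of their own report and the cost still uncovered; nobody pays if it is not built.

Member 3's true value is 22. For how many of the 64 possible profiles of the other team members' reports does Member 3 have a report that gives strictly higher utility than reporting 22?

8

Others report (3, 3, 22): truth gives 2; report 3 gives 19 > 2. Violating.
Others report (3, 3, 27): truth gives 2; report 3 gives 19 > 2. Violating.
Others report (3, 4, 22): truth gives 3; report 3 gives 19 > 3. Violating.
Others report (3, 4, 27): truth gives 3; report 3 gives 19 > 3. Violating.
Others report (3, 3, 3): truth gives 2; no alternative beats it.
Others report (3, 3, 4): truth gives 2; no alternative beats it.
(Checking all 64 profiles: 8 have a profitable deviation, 56 do not.)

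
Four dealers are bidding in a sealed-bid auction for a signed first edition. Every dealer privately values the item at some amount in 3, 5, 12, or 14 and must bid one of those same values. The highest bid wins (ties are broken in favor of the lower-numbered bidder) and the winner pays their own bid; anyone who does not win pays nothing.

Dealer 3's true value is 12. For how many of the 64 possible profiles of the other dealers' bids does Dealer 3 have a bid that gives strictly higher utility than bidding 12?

2

Others bid (3, 3, 3): truth gives 0; bid 5 gives 7 > 0. Violating.
Others bid (3, 3, 5): truth gives 0; bid 5 gives 7 > 0. Violating.
Others bid (3, 3, 12): truth gives 0; no alternative beats it.
Others bid (3, 3, 14): truth gives 0; no alternative beats it.
(Checking all 64 profiles: 2 have a profitable deviation, 62 do not.)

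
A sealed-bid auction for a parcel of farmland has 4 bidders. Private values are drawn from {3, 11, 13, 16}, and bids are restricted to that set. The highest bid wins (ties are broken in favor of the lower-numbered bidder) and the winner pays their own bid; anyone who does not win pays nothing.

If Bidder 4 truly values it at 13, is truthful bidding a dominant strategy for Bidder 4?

Consider the case where Bidder 1 bids 3, Bidder 2 bids 3 and Bidder 3 bids 3.
Truthful bid 13: wins, pays 13, utility 13 - 13 = 0.
Bid 11 instead: wins, pays 11, utility 13 - 11 = 2.
Since 2 > 0, bidding 11 is strictly better here, so truthful bidding is not dominant.

No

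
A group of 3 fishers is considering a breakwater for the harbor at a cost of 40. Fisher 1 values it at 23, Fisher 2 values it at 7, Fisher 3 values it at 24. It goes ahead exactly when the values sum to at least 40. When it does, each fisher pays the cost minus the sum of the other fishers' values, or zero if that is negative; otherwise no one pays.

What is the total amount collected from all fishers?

Total value 54 ≥ cost 40, so it is built.
Fisher 1: others sum to 31; max(0, 40 - 31) = 9.
Fisher 2: others sum to 47; max(0, 40 - 47) = 0.
Fisher 3: others sum to 30; max(0, 40 - 30) = 10.
Total collected = 9 + 0 + 10 = 19.

19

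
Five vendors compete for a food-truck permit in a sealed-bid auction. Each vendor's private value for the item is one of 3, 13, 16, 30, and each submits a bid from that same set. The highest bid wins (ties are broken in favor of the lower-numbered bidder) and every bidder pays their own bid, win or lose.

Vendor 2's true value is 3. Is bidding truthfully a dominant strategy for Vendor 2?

Check each profile of the others' bids and compare truth against every alternative bid.
Others bid (3, 3, 3, 16): truth gives -3, best alternative gives -13.
Others bid (3, 3, 3, 30): truth gives -3, best alternative gives -13.
Others bid (3, 3, 13, 16): truth gives -3, best alternative gives -13.
Others bid (3, 3, 13, 30): truth gives -3, best alternative gives -13.
Others bid (3, 3, 16, 3): truth gives -3, best alternative gives -13.
Others bid (3, 3, 16, 13): truth gives -3, best alternative gives -13.
(Remaining 250 profiles checked similarly; truth is weakly best in each.)
In every case the truthful bid is at least as good as any alternative, so it is a dominant strategy.

Yes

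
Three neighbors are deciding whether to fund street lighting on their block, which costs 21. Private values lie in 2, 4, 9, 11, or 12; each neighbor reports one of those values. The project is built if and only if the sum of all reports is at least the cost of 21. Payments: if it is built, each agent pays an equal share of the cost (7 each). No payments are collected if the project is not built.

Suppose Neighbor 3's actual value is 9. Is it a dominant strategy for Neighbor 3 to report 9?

No

Consider the case where Neighbor 1 reports 2 and Neighbor 2 reports 9.
Truthful report 9: project not built, utility 0.
Report 11 instead: project built, pays 7, utility 9 - 7 = 2.
Since 2 > 0, reporting 11 is strictly better here, so truthful reporting is not dominant.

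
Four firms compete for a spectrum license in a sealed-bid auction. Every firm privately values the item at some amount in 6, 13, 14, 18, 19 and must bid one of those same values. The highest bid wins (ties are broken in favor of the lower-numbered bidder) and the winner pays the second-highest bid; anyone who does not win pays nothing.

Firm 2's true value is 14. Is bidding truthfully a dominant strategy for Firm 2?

Check each profile of the others' bids and compare truth against every alternative bid.
Others bid (6, 6, 6): truth gives 8, best alternative gives 8.
Others bid (6, 6, 13): truth gives 1, best alternative gives 1.
Others bid (6, 13, 6): truth gives 1, best alternative gives 1.
Others bid (6, 13, 13): truth gives 1, best alternative gives 1.
Others bid (13, 6, 6): truth gives 1, best alternative gives 1.
Others bid (13, 6, 13): truth gives 1, best alternative gives 1.
(Remaining 119 profiles checked similarly; truth is weakly best in each.)
In every case the truthful bid is at least as good as any alternative, so it is a dominant strategy.

Yes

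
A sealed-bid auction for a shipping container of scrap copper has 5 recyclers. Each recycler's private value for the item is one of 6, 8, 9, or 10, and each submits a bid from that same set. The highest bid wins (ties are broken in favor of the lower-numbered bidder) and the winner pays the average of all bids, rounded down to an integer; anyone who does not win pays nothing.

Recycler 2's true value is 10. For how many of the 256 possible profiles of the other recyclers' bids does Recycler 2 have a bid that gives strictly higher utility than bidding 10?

Others bid (6, 6, 6, 8): truth gives 3; bid 8 gives 4 > 3. Violating.
Others bid (6, 6, 8, 6): truth gives 3; bid 8 gives 4 > 3. Violating.
Others bid (6, 6, 9, 9): truth gives 2; bid 9 gives 3 > 2. Violating.
Others bid (6, 8, 6, 6): truth gives 3; bid 8 gives 4 > 3. Violating.
Others bid (6, 6, 6, 6): truth gives 4; no alternative beats it.
Others bid (6, 6, 6, 9): truth gives 3; no alternative beats it.
(Checking all 256 profiles: 11 have a profitable deviation, 245 do not.)

11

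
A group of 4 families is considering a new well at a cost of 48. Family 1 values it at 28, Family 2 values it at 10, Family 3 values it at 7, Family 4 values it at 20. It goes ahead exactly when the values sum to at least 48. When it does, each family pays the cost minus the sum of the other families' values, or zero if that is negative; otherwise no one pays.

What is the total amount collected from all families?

Total value 65 ≥ cost 48, so it is built.
Family 1: others sum to 37; max(0, 48 - 37) = 11.
Family 2: others sum to 55; max(0, 48 - 55) = 0.
Family 3: others sum to 58; max(0, 48 - 58) = 0.
Family 4: others sum to 45; max(0, 48 - 45) = 3.
Total collected = 11 + 0 + 0 + 3 = 14.

14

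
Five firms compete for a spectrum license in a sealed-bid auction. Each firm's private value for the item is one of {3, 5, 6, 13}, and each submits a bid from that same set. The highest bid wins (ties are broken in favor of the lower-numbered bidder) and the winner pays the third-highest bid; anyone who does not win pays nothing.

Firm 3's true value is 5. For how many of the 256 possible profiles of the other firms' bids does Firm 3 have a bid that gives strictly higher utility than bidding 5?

8

Others bid (3, 3, 3, 6): truth gives 0; bid 6 gives 2 > 0. Violating.
Others bid (3, 3, 3, 13): truth gives 0; bid 13 gives 2 > 0. Violating.
Others bid (3, 3, 6, 3): truth gives 0; bid 6 gives 2 > 0. Violating.
Others bid (3, 3, 13, 3): truth gives 0; bid 13 gives 2 > 0. Violating.
Others bid (3, 3, 3, 3): truth gives 2; no alternative beats it.
Others bid (3, 3, 3, 5): truth gives 2; no alternative beats it.
(Checking all 256 profiles: 8 have a profitable deviation, 248 do not.)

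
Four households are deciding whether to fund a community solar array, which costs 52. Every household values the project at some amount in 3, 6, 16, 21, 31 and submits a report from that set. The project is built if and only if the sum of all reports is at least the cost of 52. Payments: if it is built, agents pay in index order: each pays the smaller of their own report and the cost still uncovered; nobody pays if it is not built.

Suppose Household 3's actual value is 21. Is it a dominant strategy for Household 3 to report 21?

No

Consider the case where Household 1 reports 3, Household 2 reports 3 and Household 4 reports 31.
Truthful report 21: project built, pays 21, utility 21 - 21 = 0.
Report 16 instead: project built, pays 16, utility 21 - 16 = 5.
Since 5 > 0, reporting 16 is strictly better here, so truthful reporting is not dominant.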